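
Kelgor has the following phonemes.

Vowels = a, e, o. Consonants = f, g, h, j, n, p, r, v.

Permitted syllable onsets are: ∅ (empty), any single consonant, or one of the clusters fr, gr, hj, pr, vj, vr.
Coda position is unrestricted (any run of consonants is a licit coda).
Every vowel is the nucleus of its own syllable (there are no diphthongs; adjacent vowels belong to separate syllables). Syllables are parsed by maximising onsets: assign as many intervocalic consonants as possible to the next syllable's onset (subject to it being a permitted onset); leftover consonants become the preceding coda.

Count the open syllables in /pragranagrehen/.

4

Vowels present: a, a, a, e, e; each is a nucleus, giving 5 syllables.
V1 /a/ – V2 /a/: /gr/ is a licit onset in full, so it all attaches to the next syllable.
V2 /a/ – V3 /a/: just /n/ — single C goes to the following onset.
V3 /a/ – V4 /e/: /gr/ is a licit onset in full, so it all attaches to the next syllable.
V4 /e/ – V5 /e/: /h/ is a single consonant, so it becomes the next onset.
Putting it together: pra.gra.na.gre.hen.
Classifying each syllable: /pra/ (open), /gra/ (open), /na/ (open), /gre/ (open), /hen/ (closed).
Open syllables: 4.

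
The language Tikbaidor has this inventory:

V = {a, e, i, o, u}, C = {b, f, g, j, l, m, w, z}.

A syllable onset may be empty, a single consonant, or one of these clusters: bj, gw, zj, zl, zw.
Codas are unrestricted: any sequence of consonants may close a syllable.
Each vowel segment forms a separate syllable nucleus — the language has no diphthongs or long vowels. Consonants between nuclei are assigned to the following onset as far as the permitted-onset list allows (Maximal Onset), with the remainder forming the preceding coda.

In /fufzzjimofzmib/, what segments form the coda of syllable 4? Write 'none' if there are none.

b

The vowels are u, i, o, i — 4 nuclei, so 4 syllables.
σ1/σ2 boundary: cluster /fzzj/ — the longest permitted-onset suffix is /zj/; onset = /zj/, preceding coda = /fz/.
σ2/σ3 boundary: /m/ is a single consonant, so it becomes the next onset.
σ3/σ4 boundary: /fzm/ splits as /fz/ + /m/ (/m/ is the longest suffix that is a licit onset).
Syllabification: fufz.zji.mofz.mib.
Syllable 4 is /mib/: onset /m/, nucleus /i/, coda /b/.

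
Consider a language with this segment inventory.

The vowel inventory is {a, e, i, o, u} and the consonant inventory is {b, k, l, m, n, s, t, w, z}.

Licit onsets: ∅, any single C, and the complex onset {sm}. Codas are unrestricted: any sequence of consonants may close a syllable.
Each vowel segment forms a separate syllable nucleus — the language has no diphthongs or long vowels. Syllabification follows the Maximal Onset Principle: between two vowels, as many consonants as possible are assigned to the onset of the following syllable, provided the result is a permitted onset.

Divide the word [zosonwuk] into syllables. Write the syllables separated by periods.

zo.son.wuk

Nuclei (vowels): o, o, u → 3 syllables.
V1 /o/ – V2 /o/: /s/ → onset of the next syllable (single consonants are always licit onsets).
V2 /o/ – V3 /u/: /nw/ — longest licit onset from the right is /w/, leaving /n/ as coda.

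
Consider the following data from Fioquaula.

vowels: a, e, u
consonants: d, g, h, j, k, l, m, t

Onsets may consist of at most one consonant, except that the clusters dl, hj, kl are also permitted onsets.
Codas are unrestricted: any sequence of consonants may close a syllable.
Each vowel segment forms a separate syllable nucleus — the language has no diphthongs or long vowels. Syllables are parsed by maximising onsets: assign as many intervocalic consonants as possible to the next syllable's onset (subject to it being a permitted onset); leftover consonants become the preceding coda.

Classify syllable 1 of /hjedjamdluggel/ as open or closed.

closed

Vowels present: e, a, u, e; each is a nucleus, giving 4 syllables.
Between /e/ (V1) and /a/ (V2): /dj/ splits as /d/ + /j/ (/j/ is the longest suffix that is a licit onset).
Between /a/ (V2) and /u/ (V3): /mdl/; trying suffixes from longest down, /dl/ is the first permitted one, so coda /m/ | onset /dl/.
Between /u/ (V3) and /e/ (V4): /gg/ splits as /g/ + /g/ (/g/ is the longest suffix that is a licit onset).
So the parse is hjed.jam.dlug.gel.
Syllable 1 is /hjed/ with coda /d/, so it is closed.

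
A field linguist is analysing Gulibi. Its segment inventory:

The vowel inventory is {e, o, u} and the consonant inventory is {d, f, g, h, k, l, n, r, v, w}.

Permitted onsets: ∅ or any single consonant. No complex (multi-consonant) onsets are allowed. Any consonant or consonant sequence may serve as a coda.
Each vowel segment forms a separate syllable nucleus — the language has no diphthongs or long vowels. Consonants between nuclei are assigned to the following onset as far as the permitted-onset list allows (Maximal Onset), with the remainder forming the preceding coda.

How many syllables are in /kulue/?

3

The vowels are u, u, e — 3 nuclei, so 3 syllables.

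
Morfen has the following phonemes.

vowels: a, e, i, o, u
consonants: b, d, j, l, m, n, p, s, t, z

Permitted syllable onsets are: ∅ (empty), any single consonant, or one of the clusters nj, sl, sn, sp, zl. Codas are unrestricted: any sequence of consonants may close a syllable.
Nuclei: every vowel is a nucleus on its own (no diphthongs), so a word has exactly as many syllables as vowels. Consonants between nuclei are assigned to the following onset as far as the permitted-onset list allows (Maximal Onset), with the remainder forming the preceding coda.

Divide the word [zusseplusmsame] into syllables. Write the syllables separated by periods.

zus.sep.lusm.sa.me

The vowels are u, e, u, a, e — 5 nuclei, so 5 syllables.
σ1/σ2 boundary: /ss/ — longest licit onset from the right is /s/, leaving /s/ as coda.
σ2/σ3 boundary: /pl/; trying suffixes from longest down, /l/ is the first permitted one, so coda /p/ | onset /l/.
σ3/σ4 boundary: /sms/; trying suffixes from longest down, /s/ is the first permitted one, so coda /sm/ | onset /s/.
σ4/σ5 boundary: just /m/ — single C goes to the following onset.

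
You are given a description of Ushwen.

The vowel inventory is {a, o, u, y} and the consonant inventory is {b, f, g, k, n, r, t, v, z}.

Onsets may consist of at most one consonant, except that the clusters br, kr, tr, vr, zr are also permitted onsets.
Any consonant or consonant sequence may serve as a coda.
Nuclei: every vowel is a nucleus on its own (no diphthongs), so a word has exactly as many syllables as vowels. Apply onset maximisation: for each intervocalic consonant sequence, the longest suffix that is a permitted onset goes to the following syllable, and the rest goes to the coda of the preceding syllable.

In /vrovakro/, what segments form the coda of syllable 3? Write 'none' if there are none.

Vowels present: o, a, o; each is a nucleus, giving 3 syllables.
/o…a/ gap (V1→V2): just /v/ — single C goes to the following onset.
/a…o/ gap (V2→V3): /kr/ is a licit onset in full, so it all attaches to the next syllable.
Syllabification: vro.va.kro.
Syllable 3 is /kro/: onset /kr/, nucleus /o/, coda ∅.

none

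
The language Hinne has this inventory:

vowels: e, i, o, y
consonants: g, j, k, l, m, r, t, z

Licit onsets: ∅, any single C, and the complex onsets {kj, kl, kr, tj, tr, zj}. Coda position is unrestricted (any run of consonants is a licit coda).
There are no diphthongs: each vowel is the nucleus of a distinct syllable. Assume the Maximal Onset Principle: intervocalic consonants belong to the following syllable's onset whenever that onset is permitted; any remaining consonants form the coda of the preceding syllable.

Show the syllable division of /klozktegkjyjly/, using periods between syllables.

The vowels are o, e, y, y — 4 nuclei, so 4 syllables.
Between /o/ (V1) and /e/ (V2): /zkt/ — longest licit onset from the right is /t/, leaving /zk/ as coda.
Between /e/ (V2) and /y/ (V3): /gkj/ splits as /g/ + /kj/ (/kj/ is the longest suffix that is a licit onset).
Between /y/ (V3) and /y/ (V4): /jl/; trying suffixes from longest down, /l/ is the first permitted one, so coda /j/ | onset /l/.

klozk.teg.kjyj.ly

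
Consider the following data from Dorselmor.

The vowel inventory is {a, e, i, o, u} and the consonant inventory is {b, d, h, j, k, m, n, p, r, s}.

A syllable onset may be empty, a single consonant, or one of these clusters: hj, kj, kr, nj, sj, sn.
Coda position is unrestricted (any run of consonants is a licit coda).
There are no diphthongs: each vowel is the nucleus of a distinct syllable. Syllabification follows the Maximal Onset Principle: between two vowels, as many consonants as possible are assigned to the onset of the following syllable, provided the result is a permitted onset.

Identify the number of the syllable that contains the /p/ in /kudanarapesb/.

Vowels present: u, a, a, a, e; each is a nucleus, giving 5 syllables.
V1 /u/ – V2 /a/: just /d/ — single C goes to the following onset.
V2 /a/ – V3 /a/: just /n/ — single C goes to the following onset.
V3 /a/ – V4 /a/: just /r/ — single C goes to the following onset.
V4 /a/ – V5 /e/: /p/ → onset of the next syllable (single consonants are always licit onsets).
So the parse is ku.da.na.ra.pesb.
The /p/ is in the onset of syllable 5 (/pesb/).

5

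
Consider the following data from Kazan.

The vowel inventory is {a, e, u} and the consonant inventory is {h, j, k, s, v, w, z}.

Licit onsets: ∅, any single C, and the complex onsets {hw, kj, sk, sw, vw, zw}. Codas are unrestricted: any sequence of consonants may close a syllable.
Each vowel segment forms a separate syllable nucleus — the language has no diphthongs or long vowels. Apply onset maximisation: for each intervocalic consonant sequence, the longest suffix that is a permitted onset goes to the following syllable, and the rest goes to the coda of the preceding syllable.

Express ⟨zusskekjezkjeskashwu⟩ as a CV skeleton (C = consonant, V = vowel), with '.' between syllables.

CVC.CCV.CCVC.CCV.CCVC.CCV

Vowels present: u, e, e, e, a, u; each is a nucleus, giving 6 syllables.
Between /u/ (V1) and /e/ (V2): cluster /ssk/ — the longest permitted-onset suffix is /sk/; onset = /sk/, preceding coda = /s/.
Between /e/ (V2) and /e/ (V3): cluster /kj/ — /kj/ is itself a permitted onset, so the whole cluster goes right; preceding coda = ∅.
Between /e/ (V3) and /e/ (V4): /zkj/ — longest licit onset from the right is /kj/, leaving /z/ as coda.
Between /e/ (V4) and /a/ (V5): /sk/ — entire cluster is a permitted onset → onset /sk/, coda ∅.
Between /a/ (V5) and /u/ (V6): /shw/ — longest licit onset from the right is /hw/, leaving /s/ as coda.
Putting it together: zus.ske.kjez.kje.skas.hwu.
Mapping each syllable to C/V: /zus/ → CVC, /ske/ → CCV, /kjez/ → CCVC, /kje/ → CCV, /skas/ → CCVC, /hwu/ → CCV.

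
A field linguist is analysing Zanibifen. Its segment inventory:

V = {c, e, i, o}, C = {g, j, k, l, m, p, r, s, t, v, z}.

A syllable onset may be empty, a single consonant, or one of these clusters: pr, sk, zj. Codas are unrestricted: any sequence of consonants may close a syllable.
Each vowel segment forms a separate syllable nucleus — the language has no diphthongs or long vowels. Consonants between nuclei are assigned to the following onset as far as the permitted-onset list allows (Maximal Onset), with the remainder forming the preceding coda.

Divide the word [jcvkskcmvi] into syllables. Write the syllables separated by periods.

jcvk.skcm.vi

Vowels present: c, c, i; each is a nucleus, giving 3 syllables.
/c…c/ gap (V1→V2): /vksk/ splits as /vk/ + /sk/ (/sk/ is the longest suffix that is a licit onset).
/c…i/ gap (V2→V3): cluster /mv/ — the longest permitted-onset suffix is /v/; onset = /v/, preceding coda = /m/.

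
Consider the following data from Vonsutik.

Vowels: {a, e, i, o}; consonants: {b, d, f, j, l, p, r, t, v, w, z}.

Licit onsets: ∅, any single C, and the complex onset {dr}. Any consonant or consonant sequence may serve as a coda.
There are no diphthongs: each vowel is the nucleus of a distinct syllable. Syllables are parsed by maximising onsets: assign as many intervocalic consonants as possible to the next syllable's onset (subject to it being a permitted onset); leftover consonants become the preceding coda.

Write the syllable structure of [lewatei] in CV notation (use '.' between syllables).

CV.CV.CV.V

The vowels are e, a, e, i — 4 nuclei, so 4 syllables.
/e…a/ gap (V1→V2): /w/ → onset of the next syllable (single consonants are always licit onsets).
/a…e/ gap (V2→V3): /t/ is a single consonant, so it becomes the next onset.
/e…i/ gap (V3→V4): nothing intervenes; syllable break is V.V.
Result: le.wa.te.i.
Mapping each syllable to C/V: /le/ → CV, /wa/ → CV, /te/ → CV, /i/ → V.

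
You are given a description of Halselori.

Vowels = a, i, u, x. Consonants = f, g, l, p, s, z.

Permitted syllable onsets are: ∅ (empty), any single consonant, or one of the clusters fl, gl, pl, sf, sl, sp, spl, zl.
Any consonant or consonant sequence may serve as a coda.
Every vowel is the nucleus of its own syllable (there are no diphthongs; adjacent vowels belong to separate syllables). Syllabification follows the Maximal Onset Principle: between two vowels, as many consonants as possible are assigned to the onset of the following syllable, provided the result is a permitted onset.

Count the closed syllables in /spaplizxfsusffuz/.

3

Vowels present: a, i, x, u, u; each is a nucleus, giving 5 syllables.
V1 /a/ – V2 /i/: cluster /pl/ — /pl/ is itself a permitted onset, so the whole cluster goes right; preceding coda = ∅.
V2 /i/ – V3 /x/: /z/ → onset of the next syllable (single consonants are always licit onsets).
V3 /x/ – V4 /u/: /fs/ splits as /f/ + /s/ (/s/ is the longest suffix that is a licit onset).
V4 /u/ – V5 /u/: /sff/ splits as /sf/ + /f/ (/f/ is the longest suffix that is a licit onset).
Putting it together: spa.pli.zxf.susf.fuz.
Classifying each syllable: /spa/ (open), /pli/ (open), /zxf/ (closed), /susf/ (closed), /fuz/ (closed).
Closed syllables: 3.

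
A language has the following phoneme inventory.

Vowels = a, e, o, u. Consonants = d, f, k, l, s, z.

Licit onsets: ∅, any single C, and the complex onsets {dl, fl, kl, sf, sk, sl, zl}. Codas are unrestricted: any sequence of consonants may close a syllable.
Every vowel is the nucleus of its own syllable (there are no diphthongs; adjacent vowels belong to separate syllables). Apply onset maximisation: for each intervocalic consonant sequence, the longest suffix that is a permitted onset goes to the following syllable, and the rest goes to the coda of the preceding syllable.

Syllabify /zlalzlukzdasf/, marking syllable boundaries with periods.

zlal.zlukz.dasf

Vowels present: a, u, a; each is a nucleus, giving 3 syllables.
V1 /a/ – V2 /u/: cluster /lzl/ — the longest permitted-onset suffix is /zl/; onset = /zl/, preceding coda = /l/.
V2 /u/ – V3 /a/: /kzd/; trying suffixes from longest down, /d/ is the first permitted one, so coda /kz/ | onset /d/.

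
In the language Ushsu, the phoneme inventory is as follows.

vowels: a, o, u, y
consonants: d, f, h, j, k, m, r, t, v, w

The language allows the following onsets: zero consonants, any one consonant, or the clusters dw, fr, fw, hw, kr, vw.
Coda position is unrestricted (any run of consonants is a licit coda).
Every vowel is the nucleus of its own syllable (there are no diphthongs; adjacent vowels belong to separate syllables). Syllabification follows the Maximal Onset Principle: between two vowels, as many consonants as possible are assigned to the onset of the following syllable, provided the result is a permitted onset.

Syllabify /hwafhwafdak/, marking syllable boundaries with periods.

The vowels are a, a, a — 3 nuclei, so 3 syllables.
V1 /a/ – V2 /a/: /fhw/; trying suffixes from longest down, /hw/ is the first permitted one, so coda /f/ | onset /hw/.
V2 /a/ – V3 /a/: /fd/; trying suffixes from longest down, /d/ is the first permitted one, so coda /f/ | onset /d/.

hwaf.hwaf.dak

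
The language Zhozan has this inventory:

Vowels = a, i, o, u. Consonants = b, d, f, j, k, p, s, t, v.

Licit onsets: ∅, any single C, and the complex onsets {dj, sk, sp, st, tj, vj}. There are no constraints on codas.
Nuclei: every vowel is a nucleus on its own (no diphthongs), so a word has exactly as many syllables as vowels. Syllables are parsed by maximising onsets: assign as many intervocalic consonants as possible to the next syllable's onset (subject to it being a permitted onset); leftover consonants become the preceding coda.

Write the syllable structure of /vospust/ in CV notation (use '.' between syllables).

The vowels are o, u — 2 nuclei, so 2 syllables.
V1 /o/ – V2 /u/: /sp/ — entire cluster is a permitted onset → onset /sp/, coda ∅.
Putting it together: vo.spust.
Mapping each syllable to C/V: /vo/ → CV, /spust/ → CCVCC.

CV.CCVCC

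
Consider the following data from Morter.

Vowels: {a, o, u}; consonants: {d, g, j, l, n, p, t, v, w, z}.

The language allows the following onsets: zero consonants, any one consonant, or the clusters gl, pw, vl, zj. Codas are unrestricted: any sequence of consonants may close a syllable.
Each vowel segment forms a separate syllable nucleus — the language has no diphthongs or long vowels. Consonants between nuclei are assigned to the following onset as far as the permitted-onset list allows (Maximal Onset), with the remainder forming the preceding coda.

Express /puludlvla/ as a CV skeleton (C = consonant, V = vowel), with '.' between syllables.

CV.CVCC.CCV

Nuclei (vowels): u, u, a → 3 syllables.
V1 /u/ – V2 /u/: /l/ → onset of the next syllable (single consonants are always licit onsets).
V2 /u/ – V3 /a/: cluster /dlvl/ — the longest permitted-onset suffix is /vl/; onset = /vl/, preceding coda = /dl/.
Putting it together: pu.ludl.vla.
Mapping each syllable to C/V: /pu/ → CV, /ludl/ → CVCC, /vla/ → CCV.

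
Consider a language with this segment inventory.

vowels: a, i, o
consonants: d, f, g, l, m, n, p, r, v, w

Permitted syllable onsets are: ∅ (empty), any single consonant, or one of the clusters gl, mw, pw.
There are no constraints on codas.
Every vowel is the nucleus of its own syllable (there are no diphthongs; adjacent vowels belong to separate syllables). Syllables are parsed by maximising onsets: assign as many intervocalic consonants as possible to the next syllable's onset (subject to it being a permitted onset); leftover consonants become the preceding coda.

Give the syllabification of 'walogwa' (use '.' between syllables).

wa.log.wa

Nuclei (vowels): a, o, a → 3 syllables.
σ1/σ2 boundary: just /l/ — single C goes to the following onset.
σ2/σ3 boundary: cluster /gw/ — the longest permitted-onset suffix is /w/; onset = /w/, preceding coda = /g/.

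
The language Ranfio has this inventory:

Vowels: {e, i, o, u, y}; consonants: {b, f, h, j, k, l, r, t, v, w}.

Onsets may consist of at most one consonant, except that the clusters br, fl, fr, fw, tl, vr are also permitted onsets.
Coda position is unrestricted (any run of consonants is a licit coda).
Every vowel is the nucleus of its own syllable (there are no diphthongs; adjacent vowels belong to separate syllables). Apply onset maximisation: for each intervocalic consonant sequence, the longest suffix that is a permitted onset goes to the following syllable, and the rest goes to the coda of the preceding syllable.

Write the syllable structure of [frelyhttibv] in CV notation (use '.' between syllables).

CCV.CVCC.CVCC

Nuclei (vowels): e, y, i → 3 syllables.
V1 /e/ – V2 /y/: /l/ is a single consonant, so it becomes the next onset.
V2 /y/ – V3 /i/: /htt/ — longest licit onset from the right is /t/, leaving /ht/ as coda.
Result: fre.lyht.tibv.
Mapping each syllable to C/V: /fre/ → CCV, /lyht/ → CVCC, /tibv/ → CVCC.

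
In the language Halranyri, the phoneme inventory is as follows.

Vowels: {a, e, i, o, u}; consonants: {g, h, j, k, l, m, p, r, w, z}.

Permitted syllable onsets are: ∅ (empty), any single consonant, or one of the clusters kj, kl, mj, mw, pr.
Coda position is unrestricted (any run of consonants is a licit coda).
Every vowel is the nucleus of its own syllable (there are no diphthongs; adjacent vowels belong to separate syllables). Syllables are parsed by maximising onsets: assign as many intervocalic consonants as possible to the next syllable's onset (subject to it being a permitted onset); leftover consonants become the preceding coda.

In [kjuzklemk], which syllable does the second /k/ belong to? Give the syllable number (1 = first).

2

Vowels present: u, e; each is a nucleus, giving 2 syllables.
V1 /u/ – V2 /e/: /zkl/ splits as /z/ + /kl/ (/kl/ is the longest suffix that is a licit onset).
Syllabification: kjuz.klemk.
The second /k/ is in the onset of syllable 2 (/klemk/).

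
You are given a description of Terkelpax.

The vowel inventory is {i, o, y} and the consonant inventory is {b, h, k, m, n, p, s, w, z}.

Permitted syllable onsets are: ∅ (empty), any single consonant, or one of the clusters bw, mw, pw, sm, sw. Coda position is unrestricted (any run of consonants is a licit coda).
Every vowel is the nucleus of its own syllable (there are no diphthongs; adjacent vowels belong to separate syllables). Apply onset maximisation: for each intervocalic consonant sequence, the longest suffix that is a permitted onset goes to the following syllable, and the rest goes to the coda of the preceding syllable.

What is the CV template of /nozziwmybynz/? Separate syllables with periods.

Vowels present: o, i, y, y; each is a nucleus, giving 4 syllables.
σ1/σ2 boundary: /zz/ splits as /z/ + /z/ (/z/ is the longest suffix that is a licit onset).
σ2/σ3 boundary: cluster /wm/ — the longest permitted-onset suffix is /m/; onset = /m/, preceding coda = /w/.
σ3/σ4 boundary: /b/ → onset of the next syllable (single consonants are always licit onsets).
Syllabification: noz.ziw.my.bynz.
Mapping each syllable to C/V: /noz/ → CVC, /ziw/ → CVC, /my/ → CV, /bynz/ → CVCC.

CVC.CVC.CV.CVCC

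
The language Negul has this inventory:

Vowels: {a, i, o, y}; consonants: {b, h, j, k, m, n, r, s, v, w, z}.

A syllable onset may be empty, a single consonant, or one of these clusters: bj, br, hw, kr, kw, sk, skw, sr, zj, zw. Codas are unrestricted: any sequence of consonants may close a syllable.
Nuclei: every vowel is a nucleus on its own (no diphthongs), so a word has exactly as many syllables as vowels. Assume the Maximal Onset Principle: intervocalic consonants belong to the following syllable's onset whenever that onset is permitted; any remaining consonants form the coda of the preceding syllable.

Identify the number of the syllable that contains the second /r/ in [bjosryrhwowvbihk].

Vowels present: o, y, o, i; each is a nucleus, giving 4 syllables.
/o…y/ gap (V1→V2): /sr/ — entire cluster is a permitted onset → onset /sr/, coda ∅.
/y…o/ gap (V2→V3): /rhw/; trying suffixes from longest down, /hw/ is the first permitted one, so coda /r/ | onset /hw/.
/o…i/ gap (V3→V4): cluster /wvb/ — the longest permitted-onset suffix is /b/; onset = /b/, preceding coda = /wv/.
So the parse is bjo.sryr.hwowv.bihk.
The second /r/ is in the coda of syllable 2 (/sryr/).

2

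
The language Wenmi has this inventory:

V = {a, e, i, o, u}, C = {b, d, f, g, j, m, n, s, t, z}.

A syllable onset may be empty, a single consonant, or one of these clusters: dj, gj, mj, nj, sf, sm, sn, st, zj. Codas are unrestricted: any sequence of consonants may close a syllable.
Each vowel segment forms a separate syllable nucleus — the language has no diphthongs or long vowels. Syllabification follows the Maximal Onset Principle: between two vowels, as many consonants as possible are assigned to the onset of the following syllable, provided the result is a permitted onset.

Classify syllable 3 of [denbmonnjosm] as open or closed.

closed

The vowels are e, o, o — 3 nuclei, so 3 syllables.
/e…o/ gap (V1→V2): /nbm/; trying suffixes from longest down, /m/ is the first permitted one, so coda /nb/ | onset /m/.
/o…o/ gap (V2→V3): /nnj/ splits as /n/ + /nj/ (/nj/ is the longest suffix that is a licit onset).
Result: denb.mon.njosm.
Syllable 3 is /njosm/ with coda /sm/, so it is closed.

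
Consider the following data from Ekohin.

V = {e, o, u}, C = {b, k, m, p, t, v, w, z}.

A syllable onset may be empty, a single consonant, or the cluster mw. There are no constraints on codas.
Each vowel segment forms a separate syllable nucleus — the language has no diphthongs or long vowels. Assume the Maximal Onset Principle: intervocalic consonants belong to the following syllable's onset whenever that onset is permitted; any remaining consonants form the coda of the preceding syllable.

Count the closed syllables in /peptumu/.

1

The vowels are e, u, u — 3 nuclei, so 3 syllables.
/e…u/ gap (V1→V2): /pt/ — longest licit onset from the right is /t/, leaving /p/ as coda.
/u…u/ gap (V2→V3): just /m/ — single C goes to the following onset.
Putting it together: pep.tu.mu.
Classifying each syllable: /pep/ (closed), /tu/ (open), /mu/ (open).
Closed syllables: 1.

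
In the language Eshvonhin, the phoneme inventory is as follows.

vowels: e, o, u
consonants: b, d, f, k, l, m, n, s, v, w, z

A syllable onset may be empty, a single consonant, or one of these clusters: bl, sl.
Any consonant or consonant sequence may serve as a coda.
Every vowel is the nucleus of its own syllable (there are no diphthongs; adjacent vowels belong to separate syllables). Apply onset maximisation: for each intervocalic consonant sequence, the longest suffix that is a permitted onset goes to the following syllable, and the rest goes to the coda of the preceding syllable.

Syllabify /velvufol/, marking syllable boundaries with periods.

vel.vu.fol

Nuclei (vowels): e, u, o → 3 syllables.
Between /e/ (V1) and /u/ (V2): /lv/ splits as /l/ + /v/ (/v/ is the longest suffix that is a licit onset).
Between /u/ (V2) and /o/ (V3): just /f/ — single C goes to the following onset.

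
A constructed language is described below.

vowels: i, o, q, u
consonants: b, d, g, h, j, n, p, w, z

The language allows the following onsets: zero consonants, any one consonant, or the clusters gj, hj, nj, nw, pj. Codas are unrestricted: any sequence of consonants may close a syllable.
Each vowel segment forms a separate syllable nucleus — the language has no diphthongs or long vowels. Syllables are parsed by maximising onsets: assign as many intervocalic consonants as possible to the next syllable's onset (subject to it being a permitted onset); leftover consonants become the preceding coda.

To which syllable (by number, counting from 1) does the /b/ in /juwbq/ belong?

The vowels are u, q — 2 nuclei, so 2 syllables.
/u…q/ gap (V1→V2): /wb/; trying suffixes from longest down, /b/ is the first permitted one, so coda /w/ | onset /b/.
So the parse is juw.bq.
The /b/ is in the onset of syllable 2 (/bq/).

2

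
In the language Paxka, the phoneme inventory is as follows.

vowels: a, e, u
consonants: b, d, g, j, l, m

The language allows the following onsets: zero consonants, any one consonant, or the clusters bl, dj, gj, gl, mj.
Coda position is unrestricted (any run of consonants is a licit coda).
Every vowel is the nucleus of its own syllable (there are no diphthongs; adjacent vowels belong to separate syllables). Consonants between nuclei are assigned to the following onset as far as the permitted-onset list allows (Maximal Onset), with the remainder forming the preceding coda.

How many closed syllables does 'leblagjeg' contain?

Nuclei (vowels): e, a, e → 3 syllables.
V1 /e/ – V2 /a/: /bl/ is a licit onset in full, so it all attaches to the next syllable.
V2 /a/ – V3 /e/: cluster /gj/ — /gj/ is itself a permitted onset, so the whole cluster goes right; preceding coda = ∅.
So the parse is le.bla.gjeg.
Classifying each syllable: /le/ (open), /bla/ (open), /gjeg/ (closed).
Closed syllables: 1.

1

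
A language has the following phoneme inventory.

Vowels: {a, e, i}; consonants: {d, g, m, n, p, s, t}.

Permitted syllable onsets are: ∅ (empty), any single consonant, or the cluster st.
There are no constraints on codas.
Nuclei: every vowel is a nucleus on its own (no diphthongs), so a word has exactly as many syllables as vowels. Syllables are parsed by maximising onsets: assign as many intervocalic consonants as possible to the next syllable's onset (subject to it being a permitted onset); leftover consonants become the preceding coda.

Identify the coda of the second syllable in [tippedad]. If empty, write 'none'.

Nuclei (vowels): i, e, a → 3 syllables.
/i…e/ gap (V1→V2): /pp/ splits as /p/ + /p/ (/p/ is the longest suffix that is a licit onset).
/e…a/ gap (V2→V3): /d/ is a single consonant, so it becomes the next onset.
So the parse is tip.pe.dad.
Syllable 2 is /pe/: onset /p/, nucleus /e/, coda ∅.

none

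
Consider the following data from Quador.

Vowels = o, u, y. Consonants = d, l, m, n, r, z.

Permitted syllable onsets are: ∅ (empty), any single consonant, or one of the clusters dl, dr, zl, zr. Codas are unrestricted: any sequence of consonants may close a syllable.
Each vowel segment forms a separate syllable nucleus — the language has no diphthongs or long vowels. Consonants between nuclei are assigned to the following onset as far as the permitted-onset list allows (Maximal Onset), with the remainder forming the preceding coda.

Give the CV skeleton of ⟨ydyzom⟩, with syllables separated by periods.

The vowels are y, y, o — 3 nuclei, so 3 syllables.
Between /y/ (V1) and /y/ (V2): /d/ is a single consonant, so it becomes the next onset.
Between /y/ (V2) and /o/ (V3): just /z/ — single C goes to the following onset.
Result: y.dy.zom.
Mapping each syllable to C/V: /y/ → V, /dy/ → CV, /zom/ → CVC.

V.CV.CVC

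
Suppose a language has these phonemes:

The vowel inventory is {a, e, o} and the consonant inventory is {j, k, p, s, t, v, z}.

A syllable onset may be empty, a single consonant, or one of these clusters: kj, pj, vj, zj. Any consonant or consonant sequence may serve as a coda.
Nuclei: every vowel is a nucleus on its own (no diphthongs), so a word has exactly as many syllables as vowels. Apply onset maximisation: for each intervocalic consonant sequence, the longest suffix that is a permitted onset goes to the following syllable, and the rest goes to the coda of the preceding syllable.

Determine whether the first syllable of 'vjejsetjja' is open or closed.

closed

Vowels present: e, e, a; each is a nucleus, giving 3 syllables.
V1 /e/ – V2 /e/: /js/ splits as /j/ + /s/ (/s/ is the longest suffix that is a licit onset).
V2 /e/ – V3 /a/: cluster /tjj/ — the longest permitted-onset suffix is /j/; onset = /j/, preceding coda = /tj/.
So the parse is vjej.setj.ja.
Syllable 1 is /vjej/ with coda /j/, so it is closed.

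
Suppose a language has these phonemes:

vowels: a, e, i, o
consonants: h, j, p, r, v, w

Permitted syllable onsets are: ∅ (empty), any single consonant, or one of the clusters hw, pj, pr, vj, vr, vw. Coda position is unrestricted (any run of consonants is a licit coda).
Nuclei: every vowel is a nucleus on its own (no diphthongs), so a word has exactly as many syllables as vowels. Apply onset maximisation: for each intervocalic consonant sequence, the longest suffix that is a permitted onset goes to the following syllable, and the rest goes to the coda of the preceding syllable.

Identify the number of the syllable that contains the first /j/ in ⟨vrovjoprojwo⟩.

2

Vowels present: o, o, o, o; each is a nucleus, giving 4 syllables.
/o…o/ gap (V1→V2): /vj/ — entire cluster is a permitted onset → onset /vj/, coda ∅.
/o…o/ gap (V2→V3): /pr/ — entire cluster is a permitted onset → onset /pr/, coda ∅.
/o…o/ gap (V3→V4): cluster /jw/ — the longest permitted-onset suffix is /w/; onset = /w/, preceding coda = /j/.
Result: vro.vjo.proj.wo.
The first /j/ is in the onset of syllable 2 (/vjo/).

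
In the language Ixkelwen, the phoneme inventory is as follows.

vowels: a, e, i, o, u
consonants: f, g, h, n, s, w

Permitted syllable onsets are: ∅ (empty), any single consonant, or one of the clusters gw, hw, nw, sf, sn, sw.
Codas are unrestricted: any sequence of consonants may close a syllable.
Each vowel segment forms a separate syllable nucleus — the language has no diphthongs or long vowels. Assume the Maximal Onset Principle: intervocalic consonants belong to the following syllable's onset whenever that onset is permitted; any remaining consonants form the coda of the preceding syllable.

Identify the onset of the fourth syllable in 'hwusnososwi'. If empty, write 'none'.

sw

Nuclei (vowels): u, o, o, i → 4 syllables.
Between /u/ (V1) and /o/ (V2): /sn/ is a licit onset in full, so it all attaches to the next syllable.
Between /o/ (V2) and /o/ (V3): just /s/ — single C goes to the following onset.
Between /o/ (V3) and /i/ (V4): /sw/ — entire cluster is a permitted onset → onset /sw/, coda ∅.
Syllabification: hwu.sno.so.swi.
Syllable 4 is /swi/: onset /sw/, nucleus /i/, coda ∅.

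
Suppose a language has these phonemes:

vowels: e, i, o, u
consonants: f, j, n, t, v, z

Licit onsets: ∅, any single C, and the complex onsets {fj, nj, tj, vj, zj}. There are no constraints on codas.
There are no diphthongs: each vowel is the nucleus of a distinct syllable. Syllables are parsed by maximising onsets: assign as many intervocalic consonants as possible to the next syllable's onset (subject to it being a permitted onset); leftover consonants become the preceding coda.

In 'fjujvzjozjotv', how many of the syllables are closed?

2

Vowels present: u, o, o; each is a nucleus, giving 3 syllables.
σ1/σ2 boundary: /jvzj/ — longest licit onset from the right is /zj/, leaving /jv/ as coda.
σ2/σ3 boundary: /zj/ — entire cluster is a permitted onset → onset /zj/, coda ∅.
So the parse is fjujv.zjo.zjotv.
Classifying each syllable: /fjujv/ (closed), /zjo/ (open), /zjotv/ (closed).
Closed syllables: 2.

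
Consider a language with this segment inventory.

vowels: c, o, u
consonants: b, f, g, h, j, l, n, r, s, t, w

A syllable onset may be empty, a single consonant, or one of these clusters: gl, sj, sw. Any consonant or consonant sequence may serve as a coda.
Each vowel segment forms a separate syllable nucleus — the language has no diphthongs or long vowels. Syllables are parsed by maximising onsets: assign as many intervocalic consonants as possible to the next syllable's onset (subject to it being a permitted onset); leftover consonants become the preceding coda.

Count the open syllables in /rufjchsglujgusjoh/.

Nuclei (vowels): u, c, u, u, o → 5 syllables.
σ1/σ2 boundary: /fj/ splits as /f/ + /j/ (/j/ is the longest suffix that is a licit onset).
σ2/σ3 boundary: /hsgl/ splits as /hs/ + /gl/ (/gl/ is the longest suffix that is a licit onset).
σ3/σ4 boundary: /jg/ — longest licit onset from the right is /g/, leaving /j/ as coda.
σ4/σ5 boundary: cluster /sj/ — /sj/ is itself a permitted onset, so the whole cluster goes right; preceding coda = ∅.
Syllabification: ruf.jchs.gluj.gu.sjoh.
Classifying each syllable: /ruf/ (closed), /jchs/ (closed), /gluj/ (closed), /gu/ (open), /sjoh/ (closed).
Open syllables: 1.

1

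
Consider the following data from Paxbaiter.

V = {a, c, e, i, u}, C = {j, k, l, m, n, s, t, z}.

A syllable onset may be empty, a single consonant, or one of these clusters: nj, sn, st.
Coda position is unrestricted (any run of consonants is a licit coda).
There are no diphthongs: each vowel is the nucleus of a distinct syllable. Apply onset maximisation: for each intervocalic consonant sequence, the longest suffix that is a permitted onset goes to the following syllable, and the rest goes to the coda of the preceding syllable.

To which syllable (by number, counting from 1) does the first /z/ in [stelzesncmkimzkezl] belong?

Nuclei (vowels): e, e, c, i, e → 5 syllables.
Between /e/ (V1) and /e/ (V2): /lz/ — longest licit onset from the right is /z/, leaving /l/ as coda.
Between /e/ (V2) and /c/ (V3): /sn/ — entire cluster is a permitted onset → onset /sn/, coda ∅.
Between /c/ (V3) and /i/ (V4): /mk/ — longest licit onset from the right is /k/, leaving /m/ as coda.
Between /i/ (V4) and /e/ (V5): cluster /mzk/ — the longest permitted-onset suffix is /k/; onset = /k/, preceding coda = /mz/.
Putting it together: stel.ze.sncm.kimz.kezl.
The first /z/ is in the onset of syllable 2 (/ze/).

2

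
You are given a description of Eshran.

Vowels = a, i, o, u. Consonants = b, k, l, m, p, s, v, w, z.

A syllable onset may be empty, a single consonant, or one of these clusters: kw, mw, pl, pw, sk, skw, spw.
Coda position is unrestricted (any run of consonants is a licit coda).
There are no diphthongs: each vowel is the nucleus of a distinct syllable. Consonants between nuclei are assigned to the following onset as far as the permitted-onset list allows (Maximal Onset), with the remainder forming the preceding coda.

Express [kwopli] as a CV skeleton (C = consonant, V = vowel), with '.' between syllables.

CCV.CCV

Nuclei (vowels): o, i → 2 syllables.
Between /o/ (V1) and /i/ (V2): /pl/ — entire cluster is a permitted onset → onset /pl/, coda ∅.
Putting it together: kwo.pli.
Mapping each syllable to C/V: /kwo/ → CCV, /pli/ → CCV.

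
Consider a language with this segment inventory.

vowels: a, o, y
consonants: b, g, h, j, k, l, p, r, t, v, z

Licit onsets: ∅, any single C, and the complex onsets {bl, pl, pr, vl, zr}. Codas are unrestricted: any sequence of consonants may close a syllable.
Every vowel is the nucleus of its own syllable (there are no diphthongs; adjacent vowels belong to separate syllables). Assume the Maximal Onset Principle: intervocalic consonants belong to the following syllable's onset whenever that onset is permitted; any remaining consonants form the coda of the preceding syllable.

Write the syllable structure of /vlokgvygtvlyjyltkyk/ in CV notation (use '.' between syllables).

CCVCC.CVCC.CCV.CVCC.CVC

Nuclei (vowels): o, y, y, y, y → 5 syllables.
σ1/σ2 boundary: /kgv/; trying suffixes from longest down, /v/ is the first permitted one, so coda /kg/ | onset /v/.
σ2/σ3 boundary: /gtvl/ — longest licit onset from the right is /vl/, leaving /gt/ as coda.
σ3/σ4 boundary: just /j/ — single C goes to the following onset.
σ4/σ5 boundary: /ltk/ — longest licit onset from the right is /k/, leaving /lt/ as coda.
Syllabification: vlokg.vygt.vly.jylt.kyk.
Mapping each syllable to C/V: /vlokg/ → CCVCC, /vygt/ → CVCC, /vly/ → CCV, /jylt/ → CVCC, /kyk/ → CVC.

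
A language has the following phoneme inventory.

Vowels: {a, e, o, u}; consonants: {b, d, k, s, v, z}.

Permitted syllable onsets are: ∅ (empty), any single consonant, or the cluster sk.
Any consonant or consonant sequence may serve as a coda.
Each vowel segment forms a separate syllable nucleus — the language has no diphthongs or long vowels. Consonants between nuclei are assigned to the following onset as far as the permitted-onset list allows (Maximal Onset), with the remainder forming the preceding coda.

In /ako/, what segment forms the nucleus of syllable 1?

a

Nuclei (vowels): a, o → 2 syllables.
The first nucleus (vowel 1 from the left) is /a/.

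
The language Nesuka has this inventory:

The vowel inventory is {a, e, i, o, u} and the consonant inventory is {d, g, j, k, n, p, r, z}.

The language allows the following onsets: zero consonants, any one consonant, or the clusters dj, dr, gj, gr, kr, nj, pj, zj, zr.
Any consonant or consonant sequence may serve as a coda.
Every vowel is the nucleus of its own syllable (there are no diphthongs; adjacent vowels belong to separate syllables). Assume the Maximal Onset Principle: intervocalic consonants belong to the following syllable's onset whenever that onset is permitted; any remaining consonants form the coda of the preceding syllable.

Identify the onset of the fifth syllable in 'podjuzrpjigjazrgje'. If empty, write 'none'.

gj

Nuclei (vowels): o, u, i, a, e → 5 syllables.
Between /o/ (V1) and /u/ (V2): /dj/ — entire cluster is a permitted onset → onset /dj/, coda ∅.
Between /u/ (V2) and /i/ (V3): /zrpj/; trying suffixes from longest down, /pj/ is the first permitted one, so coda /zr/ | onset /pj/.
Between /i/ (V3) and /a/ (V4): cluster /gj/ — /gj/ is itself a permitted onset, so the whole cluster goes right; preceding coda = ∅.
Between /a/ (V4) and /e/ (V5): /zrgj/ splits as /zr/ + /gj/ (/gj/ is the longest suffix that is a licit onset).
Putting it together: po.djuzr.pji.gjazr.gje.
Syllable 5 is /gje/: onset /gj/, nucleus /e/, coda ∅.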